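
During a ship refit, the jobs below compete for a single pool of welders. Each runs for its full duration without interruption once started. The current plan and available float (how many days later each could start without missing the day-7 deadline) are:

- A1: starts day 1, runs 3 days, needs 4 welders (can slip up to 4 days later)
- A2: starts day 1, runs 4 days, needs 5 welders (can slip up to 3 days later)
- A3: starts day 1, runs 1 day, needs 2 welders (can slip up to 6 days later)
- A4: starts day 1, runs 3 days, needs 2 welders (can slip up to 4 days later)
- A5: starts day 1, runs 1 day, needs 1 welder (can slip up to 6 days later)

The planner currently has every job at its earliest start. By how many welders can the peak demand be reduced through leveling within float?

7

Early-start peak: d1:14  d2:11  d3:11  d4:5  d5:0  d6:0  d7:0 ⇒ 14.
Leveled (A1@1, A2@4, A3@1, A4@2, A5@1): d1:7  d2:6  d3:6  d4:7  d5:5  d6:5  d7:5 ⇒ 7.
Reduction 14 − 7 = 7.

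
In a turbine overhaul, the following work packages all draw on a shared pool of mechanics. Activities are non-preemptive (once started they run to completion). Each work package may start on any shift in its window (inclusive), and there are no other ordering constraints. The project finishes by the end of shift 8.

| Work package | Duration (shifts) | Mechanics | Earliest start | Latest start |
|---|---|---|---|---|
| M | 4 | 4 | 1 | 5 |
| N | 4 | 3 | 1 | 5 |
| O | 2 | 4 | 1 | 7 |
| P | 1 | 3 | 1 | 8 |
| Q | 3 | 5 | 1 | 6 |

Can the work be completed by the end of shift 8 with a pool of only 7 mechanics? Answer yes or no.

The minimum achievable peak is 8; 7 < 8, so no feasible schedule stays within the cap.

no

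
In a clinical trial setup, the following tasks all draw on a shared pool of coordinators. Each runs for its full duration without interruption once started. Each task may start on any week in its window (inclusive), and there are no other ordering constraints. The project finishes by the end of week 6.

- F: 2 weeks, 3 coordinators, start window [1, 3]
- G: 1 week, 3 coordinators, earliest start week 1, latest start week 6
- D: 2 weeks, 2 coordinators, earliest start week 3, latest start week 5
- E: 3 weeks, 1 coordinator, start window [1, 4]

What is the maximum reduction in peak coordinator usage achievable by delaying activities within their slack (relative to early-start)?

Early-start peak: w1:7  w2:4  w3:3  w4:2  w5:0  w6:0 ⇒ 7.
Leveled (F@1, G@3, D@4, E@4): w1:3  w2:3  w3:3  w4:3  w5:3  w6:1 ⇒ 3.
Reduction 7 − 3 = 4.

4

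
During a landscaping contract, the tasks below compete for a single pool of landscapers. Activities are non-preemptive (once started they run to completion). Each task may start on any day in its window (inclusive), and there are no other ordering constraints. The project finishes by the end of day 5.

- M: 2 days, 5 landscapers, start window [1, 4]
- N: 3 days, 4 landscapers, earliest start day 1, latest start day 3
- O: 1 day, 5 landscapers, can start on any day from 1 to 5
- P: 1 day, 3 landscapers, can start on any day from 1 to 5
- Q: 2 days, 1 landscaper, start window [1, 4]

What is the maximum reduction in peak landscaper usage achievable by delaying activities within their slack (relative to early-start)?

Early-start peak: d1:18  d2:10  d3:4  d4:0  d5:0 ⇒ 18.
Leveled (M@1, N@1, O@3, P@4, Q@4): d1:9  d2:9  d3:9  d4:4  d5:1 ⇒ 9.
Reduction 18 − 9 = 9.

9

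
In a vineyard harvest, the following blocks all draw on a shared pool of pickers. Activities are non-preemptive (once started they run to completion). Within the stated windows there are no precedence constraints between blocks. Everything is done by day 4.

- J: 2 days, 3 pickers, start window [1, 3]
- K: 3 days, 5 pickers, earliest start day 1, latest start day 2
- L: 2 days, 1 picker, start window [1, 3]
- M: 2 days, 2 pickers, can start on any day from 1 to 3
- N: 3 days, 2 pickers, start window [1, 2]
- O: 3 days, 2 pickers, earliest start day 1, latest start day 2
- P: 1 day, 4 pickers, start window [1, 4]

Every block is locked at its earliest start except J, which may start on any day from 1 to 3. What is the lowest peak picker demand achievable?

16

J@1: d1:19  d2:15  d3:9  d4:0 → peak 19
J@2: d1:16  d2:15  d3:12  d4:0 → peak 16
J@3: d1:16  d2:12  d3:12  d4:3 → peak 16
Best is J@2, peak 16.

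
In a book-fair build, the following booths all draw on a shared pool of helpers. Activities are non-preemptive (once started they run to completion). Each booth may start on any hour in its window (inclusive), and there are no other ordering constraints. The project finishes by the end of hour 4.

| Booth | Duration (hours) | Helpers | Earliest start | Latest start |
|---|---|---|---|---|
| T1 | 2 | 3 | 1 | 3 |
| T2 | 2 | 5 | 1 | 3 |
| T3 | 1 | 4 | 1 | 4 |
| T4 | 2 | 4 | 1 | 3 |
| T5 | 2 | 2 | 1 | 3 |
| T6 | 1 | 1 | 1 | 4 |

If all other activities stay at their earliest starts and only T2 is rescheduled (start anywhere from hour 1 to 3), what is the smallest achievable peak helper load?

14

T2@1: h1:19  h2:14  h3:0  h4:0 → peak 19
T2@2: h1:14  h2:14  h3:5  h4:0 → peak 14
T2@3: h1:14  h2:9  h3:5  h4:5 → peak 14
Best is T2@2, peak 14.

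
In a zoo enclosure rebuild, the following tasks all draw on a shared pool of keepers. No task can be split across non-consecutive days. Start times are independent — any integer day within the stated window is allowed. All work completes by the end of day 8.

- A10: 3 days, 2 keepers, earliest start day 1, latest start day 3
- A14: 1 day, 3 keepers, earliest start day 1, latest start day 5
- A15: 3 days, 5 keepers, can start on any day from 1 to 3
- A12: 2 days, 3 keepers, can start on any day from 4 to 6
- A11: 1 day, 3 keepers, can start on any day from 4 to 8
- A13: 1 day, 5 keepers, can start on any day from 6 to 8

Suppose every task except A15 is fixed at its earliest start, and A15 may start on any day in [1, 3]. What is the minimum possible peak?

A15@1: d1:10  d2:7  d3:7  d4:6  d5:3  d6:5  d7:0  d8:0 → peak 10
A15@2: d1:5  d2:7  d3:7  d4:11  d5:3  d6:5  d7:0  d8:0 → peak 11
A15@3: d1:5  d2:2  d3:7  d4:11  d5:8  d6:5  d7:0  d8:0 → peak 11
Best is A15@1, peak 10.

10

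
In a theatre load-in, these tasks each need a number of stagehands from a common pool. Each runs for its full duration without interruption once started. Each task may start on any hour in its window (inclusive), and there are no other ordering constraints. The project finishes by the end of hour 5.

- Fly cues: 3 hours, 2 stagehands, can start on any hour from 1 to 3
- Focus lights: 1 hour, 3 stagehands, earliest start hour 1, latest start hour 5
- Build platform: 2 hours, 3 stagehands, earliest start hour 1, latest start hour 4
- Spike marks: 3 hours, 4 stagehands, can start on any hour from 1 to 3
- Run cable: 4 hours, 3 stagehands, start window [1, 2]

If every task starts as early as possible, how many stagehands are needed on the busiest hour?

15

Early-start schedule: Fly cues@1, Focus lights@1, Build platform@1, Spike marks@1, Run cable@1.
Load per hour: hour 1: 15, hour 2: 12, hour 3: 9, hour 4: 3, hour 5: 0.
Peak is 15.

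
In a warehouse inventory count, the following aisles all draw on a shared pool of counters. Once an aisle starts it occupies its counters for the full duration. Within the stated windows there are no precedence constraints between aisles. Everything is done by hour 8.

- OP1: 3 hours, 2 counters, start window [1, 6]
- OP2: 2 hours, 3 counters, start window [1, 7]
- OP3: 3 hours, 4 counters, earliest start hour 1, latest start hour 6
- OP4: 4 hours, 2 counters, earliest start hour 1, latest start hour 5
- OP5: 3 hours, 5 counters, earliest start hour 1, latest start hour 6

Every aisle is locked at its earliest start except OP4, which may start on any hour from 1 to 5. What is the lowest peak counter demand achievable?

14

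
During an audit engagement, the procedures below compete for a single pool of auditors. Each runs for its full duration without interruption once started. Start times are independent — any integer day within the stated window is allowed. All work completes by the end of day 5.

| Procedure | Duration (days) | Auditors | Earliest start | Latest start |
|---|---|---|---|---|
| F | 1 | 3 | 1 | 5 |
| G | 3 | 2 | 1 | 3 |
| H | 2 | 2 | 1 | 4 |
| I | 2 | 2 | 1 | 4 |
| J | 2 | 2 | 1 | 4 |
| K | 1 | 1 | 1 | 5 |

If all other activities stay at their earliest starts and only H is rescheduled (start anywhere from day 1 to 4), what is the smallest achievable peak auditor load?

10

H@1: d1:12  d2:8  d3:2  d4:0  d5:0 → peak 12
H@2: d1:10  d2:8  d3:4  d4:0  d5:0 → peak 10
H@3: d1:10  d2:6  d3:4  d4:2  d5:0 → peak 10
H@4: d1:10  d2:6  d3:2  d4:2  d5:2 → peak 10
Best is H@2, peak 10.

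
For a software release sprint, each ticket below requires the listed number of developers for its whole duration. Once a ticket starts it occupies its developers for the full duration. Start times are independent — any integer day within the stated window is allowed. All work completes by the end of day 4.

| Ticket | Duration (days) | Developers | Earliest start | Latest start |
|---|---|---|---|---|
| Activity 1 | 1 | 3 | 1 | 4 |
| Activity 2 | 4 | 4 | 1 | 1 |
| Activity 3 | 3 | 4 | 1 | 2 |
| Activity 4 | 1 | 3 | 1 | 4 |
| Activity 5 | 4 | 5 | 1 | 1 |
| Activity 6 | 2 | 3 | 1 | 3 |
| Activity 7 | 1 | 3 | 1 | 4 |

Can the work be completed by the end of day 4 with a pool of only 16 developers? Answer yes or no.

Schedule Activity 1@1, Activity 2@1, Activity 3@1, Activity 4@2, Activity 5@1, Activity 6@3, Activity 7@4: d1:16  d2:16  d3:16  d4:15 — peak 16 ≤ 16.

yes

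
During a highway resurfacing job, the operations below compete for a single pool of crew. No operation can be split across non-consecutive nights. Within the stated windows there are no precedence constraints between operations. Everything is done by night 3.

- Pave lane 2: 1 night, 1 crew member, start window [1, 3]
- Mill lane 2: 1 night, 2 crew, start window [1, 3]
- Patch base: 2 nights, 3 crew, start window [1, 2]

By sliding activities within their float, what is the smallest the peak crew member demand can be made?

Early-start (Pave lane 2@1, Mill lane 2@1, Patch base@1) gives peak 6: n1:6  n2:3  n3:0.
Shift Patch base→2.
Schedule Pave lane 2@1, Mill lane 2@1, Patch base@2: n1:3  n2:3  n3:3 — peak 3.
Total crew member-nights = 9 over 3 nights ⇒ peak ≥ ⌈9/3⌉ = 3, so 3 is optimal.

3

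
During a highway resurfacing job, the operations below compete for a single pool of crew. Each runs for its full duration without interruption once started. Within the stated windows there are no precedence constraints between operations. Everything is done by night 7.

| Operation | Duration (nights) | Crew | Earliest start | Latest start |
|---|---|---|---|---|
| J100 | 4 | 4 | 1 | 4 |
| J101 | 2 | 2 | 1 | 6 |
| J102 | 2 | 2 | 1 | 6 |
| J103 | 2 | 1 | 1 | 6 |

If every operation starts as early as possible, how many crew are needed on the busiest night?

Early-start schedule: J100@1, J101@1, J102@1, J103@1.
Load per night: night 1: 9, night 2: 9, night 3: 4, night 4: 4, night 5: 0, night 6: 0, night 7: 0.
Peak is 9.

9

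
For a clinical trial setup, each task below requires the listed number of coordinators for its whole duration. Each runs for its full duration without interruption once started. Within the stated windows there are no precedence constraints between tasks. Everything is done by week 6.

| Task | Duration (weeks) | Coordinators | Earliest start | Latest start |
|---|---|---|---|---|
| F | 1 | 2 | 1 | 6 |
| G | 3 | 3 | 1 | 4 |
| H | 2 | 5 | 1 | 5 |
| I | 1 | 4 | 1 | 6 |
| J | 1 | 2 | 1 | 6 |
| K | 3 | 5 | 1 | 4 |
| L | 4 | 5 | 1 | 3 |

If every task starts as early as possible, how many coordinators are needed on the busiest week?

Early-start schedule: F@1, G@1, H@1, I@1, J@1, K@1, L@1.
Load per week: week 1: 26, week 2: 18, week 3: 13, week 4: 5, week 5: 0, week 6: 0.
Peak is 26.

26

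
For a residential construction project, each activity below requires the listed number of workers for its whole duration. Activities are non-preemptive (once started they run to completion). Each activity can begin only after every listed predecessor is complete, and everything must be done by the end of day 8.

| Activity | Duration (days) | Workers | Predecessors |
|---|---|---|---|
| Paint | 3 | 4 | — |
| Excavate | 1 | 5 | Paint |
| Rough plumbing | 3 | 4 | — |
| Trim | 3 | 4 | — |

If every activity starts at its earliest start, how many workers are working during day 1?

12

At early start, day 1 has: Paint, Rough plumbing, Trim.
Demand: 4 + 4 + 4 = 12.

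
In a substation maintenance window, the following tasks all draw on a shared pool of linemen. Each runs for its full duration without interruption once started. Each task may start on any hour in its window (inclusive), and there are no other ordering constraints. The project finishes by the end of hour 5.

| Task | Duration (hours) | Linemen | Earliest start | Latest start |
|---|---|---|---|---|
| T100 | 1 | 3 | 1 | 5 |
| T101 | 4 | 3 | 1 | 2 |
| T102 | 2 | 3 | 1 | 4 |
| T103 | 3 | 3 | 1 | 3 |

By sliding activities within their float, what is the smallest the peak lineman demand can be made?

6

Early-start (T100@1, T101@1, T102@1, T103@1) gives peak 12: h1:12  h2:9  h3:6  h4:3  h5:0.
Shift T101→2, T103→3.
Schedule T100@1, T101@2, T102@1, T103@3: h1:6  h2:6  h3:6  h4:6  h5:6 — peak 6.
Total lineman-hours = 30 over 5 hours ⇒ peak ≥ ⌈30/5⌉ = 6, so 6 is optimal.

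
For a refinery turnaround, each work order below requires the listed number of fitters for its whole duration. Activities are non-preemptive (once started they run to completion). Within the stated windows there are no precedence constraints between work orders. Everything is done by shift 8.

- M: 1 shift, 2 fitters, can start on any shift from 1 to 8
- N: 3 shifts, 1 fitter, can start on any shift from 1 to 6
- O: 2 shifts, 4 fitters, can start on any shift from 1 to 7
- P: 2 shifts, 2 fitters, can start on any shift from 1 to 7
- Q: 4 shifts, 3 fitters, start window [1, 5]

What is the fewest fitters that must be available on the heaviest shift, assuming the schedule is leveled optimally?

4

Early-start (M@1, N@1, O@1, P@1, Q@1) gives peak 12: s1:12  s2:10  s3:4  s4:3  s5:0  s6:0  s7:0  s8:0.
Shift N→2, O→7, Q→3.
Schedule M@1, N@2, O@7, P@1, Q@3: s1:4  s2:3  s3:4  s4:4  s5:3  s6:3  s7:4  s8:4 — peak 4.
Total fitter-shifts = 29 over 8 shifts ⇒ peak ≥ ⌈29/8⌉ = 4, so 4 is optimal.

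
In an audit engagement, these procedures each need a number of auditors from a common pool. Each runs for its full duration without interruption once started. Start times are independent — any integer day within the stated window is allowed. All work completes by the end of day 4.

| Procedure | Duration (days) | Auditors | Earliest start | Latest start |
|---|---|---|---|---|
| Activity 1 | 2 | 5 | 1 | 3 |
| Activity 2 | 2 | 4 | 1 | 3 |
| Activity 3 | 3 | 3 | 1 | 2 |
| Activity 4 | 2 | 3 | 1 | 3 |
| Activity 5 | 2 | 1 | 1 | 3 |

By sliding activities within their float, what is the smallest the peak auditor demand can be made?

10

Early-start (Activity 1@1, Activity 2@1, Activity 3@1, Activity 4@1, Activity 5@1) gives peak 16: d1:16  d2:16  d3:3  d4:0.
Shift Activity 2→3, Activity 4→3.
Schedule Activity 1@1, Activity 2@3, Activity 3@1, Activity 4@3, Activity 5@1: d1:9  d2:9  d3:10  d4:7 — peak 10.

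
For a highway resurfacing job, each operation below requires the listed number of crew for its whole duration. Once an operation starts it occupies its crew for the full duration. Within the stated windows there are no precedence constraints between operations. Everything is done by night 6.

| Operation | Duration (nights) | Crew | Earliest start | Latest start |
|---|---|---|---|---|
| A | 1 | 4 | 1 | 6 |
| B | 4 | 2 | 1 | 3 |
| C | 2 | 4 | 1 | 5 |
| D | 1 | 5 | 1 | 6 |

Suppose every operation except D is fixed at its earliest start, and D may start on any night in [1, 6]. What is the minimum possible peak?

D@1: n1:15  n2:6  n3:2  n4:2  n5:0  n6:0 → peak 15
D@2: n1:10  n2:11  n3:2  n4:2  n5:0  n6:0 → peak 11
D@3: n1:10  n2:6  n3:7  n4:2  n5:0  n6:0 → peak 10
D@4: n1:10  n2:6  n3:2  n4:7  n5:0  n6:0 → peak 10
D@5: n1:10  n2:6  n3:2  n4:2  n5:5  n6:0 → peak 10
D@6: n1:10  n2:6  n3:2  n4:2  n5:0  n6:5 → peak 10
Best is D@3, peak 10.

10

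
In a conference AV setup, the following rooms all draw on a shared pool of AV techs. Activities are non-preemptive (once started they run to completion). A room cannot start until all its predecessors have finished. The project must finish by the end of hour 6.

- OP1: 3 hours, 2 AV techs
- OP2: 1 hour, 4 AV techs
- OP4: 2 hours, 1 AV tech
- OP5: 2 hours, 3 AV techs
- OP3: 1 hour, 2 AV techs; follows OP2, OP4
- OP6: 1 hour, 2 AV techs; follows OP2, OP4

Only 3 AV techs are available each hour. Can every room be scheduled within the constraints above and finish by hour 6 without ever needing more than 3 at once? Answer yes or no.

no

Total AV tech-hours = 22; over 6 hours the average is 22/6 > 3, so some hour must exceed 3.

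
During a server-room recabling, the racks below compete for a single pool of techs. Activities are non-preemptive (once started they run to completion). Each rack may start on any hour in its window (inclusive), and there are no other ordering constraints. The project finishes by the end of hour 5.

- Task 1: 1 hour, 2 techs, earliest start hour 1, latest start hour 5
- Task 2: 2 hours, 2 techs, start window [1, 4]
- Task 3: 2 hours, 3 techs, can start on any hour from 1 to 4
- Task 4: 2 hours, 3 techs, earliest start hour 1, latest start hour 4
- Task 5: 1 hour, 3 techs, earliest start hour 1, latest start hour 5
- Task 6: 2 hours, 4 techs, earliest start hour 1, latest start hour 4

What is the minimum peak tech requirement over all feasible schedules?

Early-start (Task 1@1, Task 2@1, Task 3@1, Task 4@1, Task 5@1, Task 6@1) gives peak 17: h1:17  h2:12  h3:0  h4:0  h5:0.
Shift Task 2→2, Task 3→3, Task 4→4, Task 5→5.
Schedule Task 1@1, Task 2@2, Task 3@3, Task 4@4, Task 5@5, Task 6@1: h1:6  h2:6  h3:5  h4:6  h5:6 — peak 6.
Total tech-hours = 29 over 5 hours ⇒ peak ≥ ⌈29/5⌉ = 6, so 6 is optimal.

6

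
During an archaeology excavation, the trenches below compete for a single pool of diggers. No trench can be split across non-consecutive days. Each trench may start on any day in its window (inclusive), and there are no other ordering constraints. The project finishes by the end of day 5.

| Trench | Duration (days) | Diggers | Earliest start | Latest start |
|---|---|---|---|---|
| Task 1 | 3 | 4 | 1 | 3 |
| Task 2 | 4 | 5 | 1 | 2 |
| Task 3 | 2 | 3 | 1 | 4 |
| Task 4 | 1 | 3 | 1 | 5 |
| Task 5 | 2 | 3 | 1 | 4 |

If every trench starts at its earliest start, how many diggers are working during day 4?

5

At early start, day 4 has: Task 2.
Demand: 5 = 5.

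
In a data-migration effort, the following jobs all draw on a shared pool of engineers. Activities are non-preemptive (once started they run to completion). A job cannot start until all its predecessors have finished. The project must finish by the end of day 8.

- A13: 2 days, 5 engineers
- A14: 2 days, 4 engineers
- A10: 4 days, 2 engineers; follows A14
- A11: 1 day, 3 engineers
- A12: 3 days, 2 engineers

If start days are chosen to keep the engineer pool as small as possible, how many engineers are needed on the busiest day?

5

Early-start (A13@1, A14@1, A10@3, A11@1, A12@1) gives peak 14: d1:14  d2:11  d3:4  d4:2  d5:2  d6:2  d7:0  d8:0.
Shift A14→3, A10→5, A11→5, A12→6.
Schedule A13@1, A14@3, A10@5, A11@5, A12@6: d1:5  d2:5  d3:4  d4:4  d5:5  d6:4  d7:4  d8:4 — peak 5.
Total engineer-days = 35 over 8 days ⇒ peak ≥ ⌈35/8⌉ = 5, so 5 is optimal.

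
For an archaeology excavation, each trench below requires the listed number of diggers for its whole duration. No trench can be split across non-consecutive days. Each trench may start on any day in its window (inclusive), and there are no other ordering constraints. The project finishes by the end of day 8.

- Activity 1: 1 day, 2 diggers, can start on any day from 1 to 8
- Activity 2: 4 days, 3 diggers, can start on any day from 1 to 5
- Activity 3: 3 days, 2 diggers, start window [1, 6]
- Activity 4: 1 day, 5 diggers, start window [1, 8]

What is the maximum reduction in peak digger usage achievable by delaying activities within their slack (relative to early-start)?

Early-start peak: d1:12  d2:5  d3:5  d4:3  d5:0  d6:0  d7:0  d8:0 ⇒ 12.
Leveled (Activity 1@1, Activity 2@1, Activity 3@2, Activity 4@5): d1:5  d2:5  d3:5  d4:5  d5:5  d6:0  d7:0  d8:0 ⇒ 5.
Reduction 12 − 5 = 7.

7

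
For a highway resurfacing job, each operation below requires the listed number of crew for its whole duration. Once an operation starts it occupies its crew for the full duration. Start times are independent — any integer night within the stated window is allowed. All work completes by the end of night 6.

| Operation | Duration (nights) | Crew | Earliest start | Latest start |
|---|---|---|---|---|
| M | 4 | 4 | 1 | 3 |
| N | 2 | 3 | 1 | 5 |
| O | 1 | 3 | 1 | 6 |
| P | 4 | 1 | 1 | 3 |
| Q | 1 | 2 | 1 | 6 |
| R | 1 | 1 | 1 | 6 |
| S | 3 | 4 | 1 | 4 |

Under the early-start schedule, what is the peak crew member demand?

Early-start schedule: M@1, N@1, O@1, P@1, Q@1, R@1, S@1.
Load per night: night 1: 18, night 2: 12, night 3: 9, night 4: 5, night 5: 0, night 6: 0.
Peak is 18.

18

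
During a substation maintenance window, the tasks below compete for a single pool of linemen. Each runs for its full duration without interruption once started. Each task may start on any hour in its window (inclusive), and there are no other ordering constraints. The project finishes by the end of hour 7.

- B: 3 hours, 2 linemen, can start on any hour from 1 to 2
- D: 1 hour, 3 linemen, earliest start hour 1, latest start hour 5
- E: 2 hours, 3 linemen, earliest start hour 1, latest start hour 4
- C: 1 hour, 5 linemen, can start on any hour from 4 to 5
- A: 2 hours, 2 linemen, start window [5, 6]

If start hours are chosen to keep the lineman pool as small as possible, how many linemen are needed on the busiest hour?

Early-start (B@1, D@1, E@1, C@4, A@5) gives peak 8: h1:8  h2:5  h3:2  h4:5  h5:2  h6:2  h7:0.
Shift E→2.
Schedule B@1, D@1, E@2, C@4, A@5: h1:5  h2:5  h3:5  h4:5  h5:2  h6:2  h7:0 — peak 5.

5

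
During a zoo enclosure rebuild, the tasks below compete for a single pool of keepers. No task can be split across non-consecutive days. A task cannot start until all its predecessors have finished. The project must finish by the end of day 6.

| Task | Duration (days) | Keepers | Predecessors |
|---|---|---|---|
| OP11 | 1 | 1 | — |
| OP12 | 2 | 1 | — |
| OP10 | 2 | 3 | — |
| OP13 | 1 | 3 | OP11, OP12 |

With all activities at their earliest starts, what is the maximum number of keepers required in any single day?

5

Early-start schedule: OP11@1, OP12@1, OP10@1, OP13@3.
Load per day: day 1: 5, day 2: 4, day 3: 3, day 4: 0, day 5: 0, day 6: 0.
Peak is 5.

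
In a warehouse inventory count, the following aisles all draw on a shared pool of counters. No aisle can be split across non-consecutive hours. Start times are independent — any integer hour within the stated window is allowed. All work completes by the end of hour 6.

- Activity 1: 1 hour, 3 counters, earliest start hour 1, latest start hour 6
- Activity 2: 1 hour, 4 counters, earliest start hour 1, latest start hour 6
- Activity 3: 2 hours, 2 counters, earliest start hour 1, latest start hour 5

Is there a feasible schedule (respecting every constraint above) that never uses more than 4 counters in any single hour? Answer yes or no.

yes

Schedule Activity 1@1, Activity 2@2, Activity 3@3: h1:3  h2:4  h3:2  h4:2  h5:0  h6:0 — peak 4 ≤ 4.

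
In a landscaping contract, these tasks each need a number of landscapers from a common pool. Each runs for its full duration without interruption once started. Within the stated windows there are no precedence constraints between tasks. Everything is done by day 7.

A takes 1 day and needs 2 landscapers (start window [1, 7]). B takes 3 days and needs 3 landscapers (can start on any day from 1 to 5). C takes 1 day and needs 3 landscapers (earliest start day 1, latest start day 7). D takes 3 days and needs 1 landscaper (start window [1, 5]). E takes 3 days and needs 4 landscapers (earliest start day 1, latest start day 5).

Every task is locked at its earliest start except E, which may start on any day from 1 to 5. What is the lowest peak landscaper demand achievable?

9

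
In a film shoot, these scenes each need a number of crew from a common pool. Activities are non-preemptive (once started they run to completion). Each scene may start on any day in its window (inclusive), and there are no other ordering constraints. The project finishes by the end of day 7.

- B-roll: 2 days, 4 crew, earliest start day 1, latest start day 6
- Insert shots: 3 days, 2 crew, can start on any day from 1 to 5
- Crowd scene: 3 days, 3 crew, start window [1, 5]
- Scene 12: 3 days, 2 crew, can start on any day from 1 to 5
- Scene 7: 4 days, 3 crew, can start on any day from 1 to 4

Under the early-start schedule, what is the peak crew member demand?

Early-start schedule: B-roll@1, Insert shots@1, Crowd scene@1, Scene 12@1, Scene 7@1.
Load per day: day 1: 14, day 2: 14, day 3: 10, day 4: 3, day 5: 0, day 6: 0, day 7: 0.
Peak is 14.

14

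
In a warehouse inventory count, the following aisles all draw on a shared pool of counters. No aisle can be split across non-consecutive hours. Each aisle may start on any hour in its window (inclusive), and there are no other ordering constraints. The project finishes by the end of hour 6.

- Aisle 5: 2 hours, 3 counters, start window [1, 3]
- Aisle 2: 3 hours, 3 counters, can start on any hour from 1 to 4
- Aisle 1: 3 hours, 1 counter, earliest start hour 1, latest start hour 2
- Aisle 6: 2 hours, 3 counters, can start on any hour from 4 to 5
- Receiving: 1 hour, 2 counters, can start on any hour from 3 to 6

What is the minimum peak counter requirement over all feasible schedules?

6

Early-start (Aisle 5@1, Aisle 2@1, Aisle 1@1, Aisle 6@4, Receiving@3) gives peak 7: h1:7  h2:7  h3:6  h4:3  h5:3  h6:0.
Shift Aisle 2→3.
Schedule Aisle 5@1, Aisle 2@3, Aisle 1@1, Aisle 6@4, Receiving@3: h1:4  h2:4  h3:6  h4:6  h5:6  h6:0 — peak 6.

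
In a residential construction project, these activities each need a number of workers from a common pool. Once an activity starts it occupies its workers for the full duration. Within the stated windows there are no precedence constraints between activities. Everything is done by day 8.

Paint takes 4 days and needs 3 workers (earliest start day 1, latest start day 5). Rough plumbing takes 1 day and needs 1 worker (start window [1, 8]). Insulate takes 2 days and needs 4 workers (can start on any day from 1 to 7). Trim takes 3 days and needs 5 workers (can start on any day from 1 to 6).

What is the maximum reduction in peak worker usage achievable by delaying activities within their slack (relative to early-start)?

Early-start peak: d1:13  d2:12  d3:8  d4:3  d5:0  d6:0  d7:0  d8:0 ⇒ 13.
Leveled (Paint@1, Rough plumbing@1, Insulate@2, Trim@5): d1:4  d2:7  d3:7  d4:3  d5:5  d6:5  d7:5  d8:0 ⇒ 7.
Reduction 13 − 7 = 6.

6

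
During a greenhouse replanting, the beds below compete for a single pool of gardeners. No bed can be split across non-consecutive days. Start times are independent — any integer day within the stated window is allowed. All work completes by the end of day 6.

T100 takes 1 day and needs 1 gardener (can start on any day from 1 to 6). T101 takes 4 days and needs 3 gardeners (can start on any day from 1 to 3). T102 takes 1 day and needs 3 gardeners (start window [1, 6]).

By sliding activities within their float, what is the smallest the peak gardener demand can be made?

3

Early-start (T100@1, T101@1, T102@1) gives peak 7: d1:7  d2:3  d3:3  d4:3  d5:0  d6:0.
Shift T101→2, T102→6.
Schedule T100@1, T101@2, T102@6: d1:1  d2:3  d3:3  d4:3  d5:3  d6:3 — peak 3.
Total gardener-days = 16 over 6 days ⇒ peak ≥ ⌈16/6⌉ = 3, so 3 is optimal.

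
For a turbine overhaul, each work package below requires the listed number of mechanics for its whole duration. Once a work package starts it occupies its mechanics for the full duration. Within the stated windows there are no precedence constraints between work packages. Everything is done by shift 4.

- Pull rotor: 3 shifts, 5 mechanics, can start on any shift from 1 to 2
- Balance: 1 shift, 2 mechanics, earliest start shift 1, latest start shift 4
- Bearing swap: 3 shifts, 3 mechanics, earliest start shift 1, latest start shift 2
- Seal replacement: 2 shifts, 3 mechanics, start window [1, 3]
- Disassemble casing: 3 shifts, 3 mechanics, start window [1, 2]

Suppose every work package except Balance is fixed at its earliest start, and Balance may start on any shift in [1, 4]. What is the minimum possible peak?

14

Balance@1: s1:16  s2:14  s3:11  s4:0 → peak 16
Balance@2: s1:14  s2:16  s3:11  s4:0 → peak 16
Balance@3: s1:14  s2:14  s3:13  s4:0 → peak 14
Balance@4: s1:14  s2:14  s3:11  s4:2 → peak 14
Best is Balance@3, peak 14.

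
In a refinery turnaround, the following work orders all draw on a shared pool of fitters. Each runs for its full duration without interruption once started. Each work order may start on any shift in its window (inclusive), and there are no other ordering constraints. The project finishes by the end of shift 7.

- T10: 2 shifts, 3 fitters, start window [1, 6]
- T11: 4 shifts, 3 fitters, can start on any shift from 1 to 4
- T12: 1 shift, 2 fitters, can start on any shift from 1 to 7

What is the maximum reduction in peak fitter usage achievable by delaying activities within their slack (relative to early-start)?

5

Early-start peak: s1:8  s2:6  s3:3  s4:3  s5:0  s6:0  s7:0 ⇒ 8.
Leveled (T10@1, T11@3, T12@7): s1:3  s2:3  s3:3  s4:3  s5:3  s6:3  s7:2 ⇒ 3.
Reduction 8 − 3 = 5.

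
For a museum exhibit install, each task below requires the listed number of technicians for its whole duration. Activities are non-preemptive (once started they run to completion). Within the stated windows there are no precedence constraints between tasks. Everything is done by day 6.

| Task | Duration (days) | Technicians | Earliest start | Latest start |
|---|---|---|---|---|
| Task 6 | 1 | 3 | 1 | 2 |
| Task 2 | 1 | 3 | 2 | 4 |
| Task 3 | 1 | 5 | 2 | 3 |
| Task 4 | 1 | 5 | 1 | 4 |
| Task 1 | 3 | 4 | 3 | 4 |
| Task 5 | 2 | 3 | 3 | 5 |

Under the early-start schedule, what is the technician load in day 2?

8

At early start, day 2 has: Task 2, Task 3.
Demand: 3 + 5 = 8.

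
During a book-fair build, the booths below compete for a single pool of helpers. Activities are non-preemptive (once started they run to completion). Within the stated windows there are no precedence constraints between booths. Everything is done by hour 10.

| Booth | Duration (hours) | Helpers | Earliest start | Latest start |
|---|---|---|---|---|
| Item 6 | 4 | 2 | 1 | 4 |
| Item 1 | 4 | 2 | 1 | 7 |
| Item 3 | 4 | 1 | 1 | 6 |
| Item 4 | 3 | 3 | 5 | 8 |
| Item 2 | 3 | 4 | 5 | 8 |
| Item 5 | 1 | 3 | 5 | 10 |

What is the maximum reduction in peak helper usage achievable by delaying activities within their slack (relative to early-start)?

Early-start peak: h1:5  h2:5  h3:5  h4:5  h5:10  h6:7  h7:7  h8:0  h9:0  h10:0 ⇒ 10.
Leveled (Item 6@1, Item 1@1, Item 3@1, Item 4@5, Item 2@8, Item 5@5): h1:5  h2:5  h3:5  h4:5  h5:6  h6:3  h7:3  h8:4  h9:4  h10:4 ⇒ 6.
Reduction 10 − 6 = 4.

4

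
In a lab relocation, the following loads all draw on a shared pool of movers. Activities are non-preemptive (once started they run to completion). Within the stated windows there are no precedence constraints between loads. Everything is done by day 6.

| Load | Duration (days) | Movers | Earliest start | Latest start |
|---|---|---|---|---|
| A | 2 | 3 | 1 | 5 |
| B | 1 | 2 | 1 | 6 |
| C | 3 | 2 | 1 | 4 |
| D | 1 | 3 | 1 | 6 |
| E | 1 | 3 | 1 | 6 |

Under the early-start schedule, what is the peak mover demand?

13

Early-start schedule: A@1, B@1, C@1, D@1, E@1.
Load per day: day 1: 13, day 2: 5, day 3: 2, day 4: 0, day 5: 0, day 6: 0.
Peak is 13.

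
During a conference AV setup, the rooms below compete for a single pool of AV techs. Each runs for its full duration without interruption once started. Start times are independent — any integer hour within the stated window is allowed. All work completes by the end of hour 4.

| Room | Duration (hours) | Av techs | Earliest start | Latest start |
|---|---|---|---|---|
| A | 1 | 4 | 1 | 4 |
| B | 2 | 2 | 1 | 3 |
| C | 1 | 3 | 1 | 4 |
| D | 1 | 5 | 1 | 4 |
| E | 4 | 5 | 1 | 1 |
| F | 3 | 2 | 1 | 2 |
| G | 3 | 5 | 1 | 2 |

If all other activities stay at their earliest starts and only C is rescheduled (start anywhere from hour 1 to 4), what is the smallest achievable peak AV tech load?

23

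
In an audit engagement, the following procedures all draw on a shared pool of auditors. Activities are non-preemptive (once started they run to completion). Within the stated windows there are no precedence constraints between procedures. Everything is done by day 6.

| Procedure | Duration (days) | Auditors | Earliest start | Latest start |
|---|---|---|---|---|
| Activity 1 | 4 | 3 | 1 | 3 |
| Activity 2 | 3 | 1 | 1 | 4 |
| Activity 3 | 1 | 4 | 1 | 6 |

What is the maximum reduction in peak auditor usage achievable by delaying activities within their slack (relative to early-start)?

4

Early-start peak: d1:8  d2:4  d3:4  d4:3  d5:0  d6:0 ⇒ 8.
Leveled (Activity 1@1, Activity 2@1, Activity 3@5): d1:4  d2:4  d3:4  d4:3  d5:4  d6:0 ⇒ 4.
Reduction 8 − 4 = 4.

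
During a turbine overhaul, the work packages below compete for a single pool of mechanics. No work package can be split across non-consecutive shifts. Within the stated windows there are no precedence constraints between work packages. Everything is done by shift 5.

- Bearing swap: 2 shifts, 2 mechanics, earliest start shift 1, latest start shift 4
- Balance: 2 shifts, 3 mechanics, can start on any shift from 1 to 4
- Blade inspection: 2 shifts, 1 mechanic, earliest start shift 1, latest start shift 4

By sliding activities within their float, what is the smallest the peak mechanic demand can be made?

3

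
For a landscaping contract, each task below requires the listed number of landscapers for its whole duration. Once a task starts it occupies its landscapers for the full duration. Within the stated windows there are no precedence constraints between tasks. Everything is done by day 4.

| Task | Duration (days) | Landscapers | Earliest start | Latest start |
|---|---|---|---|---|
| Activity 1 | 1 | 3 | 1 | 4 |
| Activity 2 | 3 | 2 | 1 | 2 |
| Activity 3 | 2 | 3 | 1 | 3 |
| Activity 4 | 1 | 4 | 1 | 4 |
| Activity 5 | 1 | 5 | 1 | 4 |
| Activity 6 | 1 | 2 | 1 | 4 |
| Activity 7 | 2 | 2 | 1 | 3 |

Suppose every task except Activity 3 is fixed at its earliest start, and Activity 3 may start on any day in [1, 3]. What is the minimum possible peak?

18

Activity 3@1: d1:21  d2:7  d3:2  d4:0 → peak 21
Activity 3@2: d1:18  d2:7  d3:5  d4:0 → peak 18
Activity 3@3: d1:18  d2:4  d3:5  d4:3 → peak 18
Best is Activity 3@2, peak 18.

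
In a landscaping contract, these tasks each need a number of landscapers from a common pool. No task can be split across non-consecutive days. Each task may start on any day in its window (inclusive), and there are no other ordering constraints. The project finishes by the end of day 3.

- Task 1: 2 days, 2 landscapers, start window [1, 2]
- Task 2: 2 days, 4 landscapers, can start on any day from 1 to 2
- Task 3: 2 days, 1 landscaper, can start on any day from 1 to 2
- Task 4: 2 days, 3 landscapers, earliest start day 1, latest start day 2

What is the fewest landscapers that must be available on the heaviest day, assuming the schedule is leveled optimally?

10

Schedule Task 1@1, Task 2@1, Task 3@1, Task 4@1: d1:10  d2:10  d3:0 — peak 10.
No arrangement of the 16 feasible schedules does better.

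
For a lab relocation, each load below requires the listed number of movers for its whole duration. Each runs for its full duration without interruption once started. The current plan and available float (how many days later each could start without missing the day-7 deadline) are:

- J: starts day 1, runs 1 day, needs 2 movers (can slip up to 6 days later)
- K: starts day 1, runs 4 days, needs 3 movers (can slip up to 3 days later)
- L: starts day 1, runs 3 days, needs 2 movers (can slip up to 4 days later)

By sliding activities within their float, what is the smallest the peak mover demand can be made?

4

Early-start (J@1, K@1, L@1) gives peak 7: d1:7  d2:5  d3:5  d4:3  d5:0  d6:0  d7:0.
Shift K→4.
Schedule J@1, K@4, L@1: d1:4  d2:2  d3:2  d4:3  d5:3  d6:3  d7:3 — peak 4.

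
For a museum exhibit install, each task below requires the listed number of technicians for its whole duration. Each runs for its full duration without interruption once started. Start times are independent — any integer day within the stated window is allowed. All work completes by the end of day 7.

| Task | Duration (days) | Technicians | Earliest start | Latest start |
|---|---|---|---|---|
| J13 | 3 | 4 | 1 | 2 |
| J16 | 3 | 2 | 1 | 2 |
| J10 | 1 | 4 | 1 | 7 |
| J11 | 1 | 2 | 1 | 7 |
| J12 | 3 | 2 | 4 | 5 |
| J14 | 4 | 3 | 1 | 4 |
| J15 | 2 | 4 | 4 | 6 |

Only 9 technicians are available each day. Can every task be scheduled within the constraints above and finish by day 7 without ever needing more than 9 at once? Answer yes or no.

Schedule J13@1, J16@1, J10@4, J11@1, J12@4, J14@2, J15@5: d1:8  d2:9  d3:9  d4:9  d5:9  d6:6  d7:0 — peak 9 ≤ 9.

yes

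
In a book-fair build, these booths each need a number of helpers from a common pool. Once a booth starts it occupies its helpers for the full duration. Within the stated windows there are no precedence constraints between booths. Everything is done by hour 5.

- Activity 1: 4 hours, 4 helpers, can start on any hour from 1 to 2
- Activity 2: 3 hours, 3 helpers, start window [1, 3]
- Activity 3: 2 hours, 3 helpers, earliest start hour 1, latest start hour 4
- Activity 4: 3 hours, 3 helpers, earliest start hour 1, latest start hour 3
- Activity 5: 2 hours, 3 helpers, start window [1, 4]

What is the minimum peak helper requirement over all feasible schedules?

Early-start (Activity 1@1, Activity 2@1, Activity 3@1, Activity 4@1, Activity 5@1) gives peak 16: h1:16  h2:16  h3:10  h4:4  h5:0.
Shift Activity 4→3, Activity 5→4.
Schedule Activity 1@1, Activity 2@1, Activity 3@1, Activity 4@3, Activity 5@4: h1:10  h2:10  h3:10  h4:10  h5:6 — peak 10.
Total helper-hours = 46 over 5 hours ⇒ peak ≥ ⌈46/5⌉ = 10, so 10 is optimal.

10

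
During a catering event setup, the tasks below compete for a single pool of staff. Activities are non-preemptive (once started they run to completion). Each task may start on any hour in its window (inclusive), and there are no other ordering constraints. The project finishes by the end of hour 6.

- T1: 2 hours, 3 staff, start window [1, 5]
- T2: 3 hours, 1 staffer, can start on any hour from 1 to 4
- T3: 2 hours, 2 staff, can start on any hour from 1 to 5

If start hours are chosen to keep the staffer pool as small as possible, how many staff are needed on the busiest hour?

3

Early-start (T1@1, T2@1, T3@1) gives peak 6: h1:6  h2:6  h3:1  h4:0  h5:0  h6:0.
Shift T2→3, T3→3.
Schedule T1@1, T2@3, T3@3: h1:3  h2:3  h3:3  h4:3  h5:1  h6:0 — peak 3.
Total staffer-hours = 13 over 6 hours ⇒ peak ≥ ⌈13/6⌉ = 3, so 3 is optimal.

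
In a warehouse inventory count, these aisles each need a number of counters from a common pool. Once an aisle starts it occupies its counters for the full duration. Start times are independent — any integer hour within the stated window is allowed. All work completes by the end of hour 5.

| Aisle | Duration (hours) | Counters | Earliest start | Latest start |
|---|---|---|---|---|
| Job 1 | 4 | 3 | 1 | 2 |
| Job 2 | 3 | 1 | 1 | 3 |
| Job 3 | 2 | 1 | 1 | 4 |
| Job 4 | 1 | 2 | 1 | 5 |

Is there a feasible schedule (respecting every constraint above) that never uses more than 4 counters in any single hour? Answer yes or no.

yes

Schedule Job 1@1, Job 2@1, Job 3@4, Job 4@5: h1:4  h2:4  h3:4  h4:4  h5:3 — peak 4 ≤ 4.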